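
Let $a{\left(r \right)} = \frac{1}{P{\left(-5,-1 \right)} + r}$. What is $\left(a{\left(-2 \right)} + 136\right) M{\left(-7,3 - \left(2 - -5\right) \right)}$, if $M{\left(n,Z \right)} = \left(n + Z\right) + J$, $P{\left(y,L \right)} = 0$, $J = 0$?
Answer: $- \frac{2981}{2} \approx -1490.5$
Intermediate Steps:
$a{\left(r \right)} = \frac{1}{r}$ ($a{\left(r \right)} = \frac{1}{0 + r} = \frac{1}{r}$)
$M{\left(n,Z \right)} = Z + n$ ($M{\left(n,Z \right)} = \left(n + Z\right) + 0 = \left(Z + n\right) + 0 = Z + n$)
$\left(a{\left(-2 \right)} + 136\right) M{\left(-7,3 - \left(2 - -5\right) \right)} = \left(\frac{1}{-2} + 136\right) \left(\left(3 - \left(2 - -5\right)\right) - 7\right) = \left(- \frac{1}{2} + 136\right) \left(\left(3 - \left(2 + 5\right)\right) - 7\right) = \frac{271 \left(\left(3 - 7\right) - 7\right)}{2} = \frac{271 \left(-4 - 7\right)}{2} = \frac{271}{2} \left(-11\right) = - \frac{2981}{2}$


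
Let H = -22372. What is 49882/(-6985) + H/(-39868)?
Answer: -458106789/69619495 ≈ -6.5802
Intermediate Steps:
49882/(-6985) + H/(-39868) = 49882/(-6985) - 22372/(-39868) = 49882*(-1/6985) - 22372*(-1/39868) = -49882/6985 + 5593/9967 = -458106789/69619495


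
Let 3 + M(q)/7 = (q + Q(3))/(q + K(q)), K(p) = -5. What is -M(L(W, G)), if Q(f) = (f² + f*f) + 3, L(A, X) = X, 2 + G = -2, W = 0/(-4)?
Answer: 308/9 ≈ 34.222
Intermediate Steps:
W = 0 (W = 0*(-¼) = 0)
G = -4 (G = -2 - 2 = -4)
Q(f) = 3 + 2*f² (Q(f) = (f² + f²) + 3 = 2*f² + 3 = 3 + 2*f²)
M(q) = -21 + 7*(21 + q)/(-5 + q) (M(q) = -21 + 7*((q + (3 + 2*3²))/(q - 5)) = -21 + 7*((q + (3 + 2*9))/(-5 + q)) = -21 + 7*((q + (3 + 18))/(-5 + q)) = -21 + 7*((q + 21)/(-5 + q)) = -21 + 7*((21 + q)/(-5 + q)) = -21 + 7*(21 + q)/(-5 + q))
-M(L(W, G)) = -14*(18 - 1*(-4))/(-5 - 4) = -14*(18 + 4)/(-9) = -14*(-1)*22/9 = -1*(-308/9) = 308/9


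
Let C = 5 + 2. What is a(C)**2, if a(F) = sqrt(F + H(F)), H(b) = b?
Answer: 14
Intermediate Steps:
C = 7
a(F) = sqrt(2)*sqrt(F) (a(F) = sqrt(F + F) = sqrt(2*F) = sqrt(2)*sqrt(F))
a(C)**2 = (sqrt(2)*sqrt(7))**2 = (sqrt(14))**2 = 14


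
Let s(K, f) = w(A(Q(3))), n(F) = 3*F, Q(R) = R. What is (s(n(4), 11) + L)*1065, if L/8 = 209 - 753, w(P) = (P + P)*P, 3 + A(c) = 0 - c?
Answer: -4558200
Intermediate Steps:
A(c) = -3 - c (A(c) = -3 + (0 - c) = -3 - c)
w(P) = 2*P² (w(P) = (2*P)*P = 2*P²)
s(K, f) = 72 (s(K, f) = 2*(-3 - 1*3)² = 2*(-3 - 3)² = 2*(-6)² = 2*36 = 72)
L = -4352 (L = 8*(209 - 753) = 8*(-544) = -4352)
(s(n(4), 11) + L)*1065 = (72 - 4352)*1065 = -4280*1065 = -4558200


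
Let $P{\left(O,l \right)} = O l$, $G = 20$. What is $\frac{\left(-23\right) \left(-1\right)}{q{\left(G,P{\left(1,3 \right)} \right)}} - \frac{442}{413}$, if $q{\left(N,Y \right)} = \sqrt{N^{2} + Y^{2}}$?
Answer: $- \frac{442}{413} + \frac{23 \sqrt{409}}{409} \approx 0.067059$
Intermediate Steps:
$\frac{\left(-23\right) \left(-1\right)}{q{\left(G,P{\left(1,3 \right)} \right)}} - \frac{442}{413} = \frac{\left(-23\right) \left(-1\right)}{\sqrt{20^{2} + \left(1 \cdot 3\right)^{2}}} - \frac{442}{413} = \frac{23}{\sqrt{400 + 3^{2}}} - \frac{442}{413} = \frac{23}{\sqrt{400 + 9}} - \frac{442}{413} = \frac{23}{\sqrt{409}} - \frac{442}{413} = 23 \frac{\sqrt{409}}{409} - \frac{442}{413} = \frac{23 \sqrt{409}}{409} - \frac{442}{413} = - \frac{442}{413} + \frac{23 \sqrt{409}}{409}$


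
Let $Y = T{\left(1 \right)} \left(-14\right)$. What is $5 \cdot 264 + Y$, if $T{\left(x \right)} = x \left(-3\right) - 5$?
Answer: $1432$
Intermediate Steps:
$T{\left(x \right)} = -5 - 3 x$ ($T{\left(x \right)} = - 3 x - 5 = -5 - 3 x$)
$Y = 112$ ($Y = \left(-5 - 3\right) \left(-14\right) = \left(-8\right) \left(-14\right) = 112$)
$5 \cdot 264 + Y = 5 \cdot 264 + 112 = 1320 + 112 = 1432$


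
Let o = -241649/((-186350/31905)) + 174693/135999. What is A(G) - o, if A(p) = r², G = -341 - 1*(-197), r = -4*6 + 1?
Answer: -69010168088557/1689560910 ≈ -40845.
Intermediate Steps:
r = -23 (r = -24 + 1 = -23)
G = -144 (G = -341 + 197 = -144)
A(p) = 529 (A(p) = (-23)² = 529)
o = 69903945809947/1689560910 (o = -241649/((-186350*1/31905)) + 174693*(1/135999) = -241649/(-37270/6381) + 58231/45333 = -241649*(-6381/37270) + 58231/45333 = 1541962269/37270 + 58231/45333 = 69903945809947/1689560910 ≈ 41374.)
A(G) - o = 529 - 1*69903945809947/1689560910 = 529 - 69903945809947/1689560910 = -69010168088557/1689560910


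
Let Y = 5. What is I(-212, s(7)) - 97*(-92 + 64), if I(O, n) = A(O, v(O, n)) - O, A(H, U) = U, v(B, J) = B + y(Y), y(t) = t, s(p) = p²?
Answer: 2721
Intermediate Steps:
v(B, J) = 5 + B (v(B, J) = B + 5 = 5 + B)
I(O, n) = 5 (I(O, n) = (5 + O) - O = 5)
I(-212, s(7)) - 97*(-92 + 64) = 5 - 97*(-92 + 64) = 5 - 97*(-28) = 5 + 2716 = 2721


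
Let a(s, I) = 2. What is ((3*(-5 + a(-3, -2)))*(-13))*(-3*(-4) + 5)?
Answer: 1989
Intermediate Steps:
((3*(-5 + a(-3, -2)))*(-13))*(-3*(-4) + 5) = ((3*(-5 + 2))*(-13))*(-3*(-4) + 5) = ((3*(-3))*(-13))*(12 + 5) = -9*(-13)*17 = 117*17 = 1989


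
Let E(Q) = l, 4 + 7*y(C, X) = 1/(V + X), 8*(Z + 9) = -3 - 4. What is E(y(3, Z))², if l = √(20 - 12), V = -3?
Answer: 8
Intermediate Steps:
Z = -79/8 (Z = -9 + (-3 - 4)/8 = -9 + (⅛)*(-7) = -9 - 7/8 = -79/8 ≈ -9.8750)
y(C, X) = -4/7 + 1/(7*(-3 + X))
l = 2*√2 (l = √8 = 2*√2 ≈ 2.8284)
E(Q) = 2*√2
E(y(3, Z))² = (2*√2)² = 8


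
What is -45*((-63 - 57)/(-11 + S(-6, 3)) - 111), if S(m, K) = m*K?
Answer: 139455/29 ≈ 4808.8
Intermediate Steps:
S(m, K) = K*m
-45*((-63 - 57)/(-11 + S(-6, 3)) - 111) = -45*((-63 - 57)/(-11 + 3*(-6)) - 111) = -45*(-120/(-11 - 18) - 111) = -45*(-120/(-29) - 111) = -45*(-120*(-1/29) - 111) = -45*(120/29 - 111) = -45*(-3099/29) = 139455/29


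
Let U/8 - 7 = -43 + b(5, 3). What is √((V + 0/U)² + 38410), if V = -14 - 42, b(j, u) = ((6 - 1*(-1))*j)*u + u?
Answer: √41546 ≈ 203.83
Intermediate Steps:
b(j, u) = u + 7*j*u (b(j, u) = ((6 + 1)*j)*u + u = (7*j)*u + u = 7*j*u + u = u + 7*j*u)
U = 576 (U = 56 + 8*(-43 + 3*(1 + 7*5)) = 56 + 8*(-43 + 3*(1 + 35)) = 56 + 8*(-43 + 3*36) = 56 + 8*(-43 + 108) = 56 + 8*65 = 56 + 520 = 576)
V = -56
√((V + 0/U)² + 38410) = √((-56 + 0/576)² + 38410) = √((-56 + 0*(1/576))² + 38410) = √((-56 + 0)² + 38410) = √((-56)² + 38410) = √(3136 + 38410) = √41546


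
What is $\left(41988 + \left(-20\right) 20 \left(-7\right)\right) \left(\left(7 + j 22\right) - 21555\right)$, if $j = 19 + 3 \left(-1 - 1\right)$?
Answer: $-952282456$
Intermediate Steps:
$j = 13$ ($j = 19 + 3 \left(-2\right) = 19 - 6 = 13$)
$\left(41988 + \left(-20\right) 20 \left(-7\right)\right) \left(\left(7 + j 22\right) - 21555\right) = \left(41988 + \left(-20\right) 20 \left(-7\right)\right) \left(\left(7 + 13 \cdot 22\right) - 21555\right) = \left(41988 - -2800\right) \left(\left(7 + 286\right) - 21555\right) = \left(41988 + 2800\right) \left(293 - 21555\right) = 44788 \left(-21262\right) = -952282456$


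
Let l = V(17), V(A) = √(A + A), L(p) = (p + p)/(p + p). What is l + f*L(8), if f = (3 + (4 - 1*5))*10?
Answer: 20 + √34 ≈ 25.831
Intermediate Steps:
L(p) = 1 (L(p) = (2*p)/((2*p)) = (2*p)*(1/(2*p)) = 1)
f = 20 (f = (3 + (4 - 5))*10 = (3 - 1)*10 = 2*10 = 20)
V(A) = √2*√A (V(A) = √(2*A) = √2*√A)
l = √34 (l = √2*√17 = √34 ≈ 5.8309)
l + f*L(8) = √34 + 20*1 = √34 + 20 = 20 + √34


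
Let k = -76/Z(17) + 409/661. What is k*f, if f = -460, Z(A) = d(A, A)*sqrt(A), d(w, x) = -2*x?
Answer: -188140/661 - 17480*sqrt(17)/289 ≈ -534.01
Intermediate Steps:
Z(A) = -2*A**(3/2) (Z(A) = (-2*A)*sqrt(A) = -2*A**(3/2))
k = 409/661 + 38*sqrt(17)/289 (k = -76*(-sqrt(17)/578) + 409/661 = -(-38)*sqrt(17)/289 + 409/661 = 38*sqrt(17)/289 + 409/661 = 409/661 + 38*sqrt(17)/289 ≈ 1.1609)
k*f = (409/661 + 38*sqrt(17)/289)*(-460) = -188140/661 - 17480*sqrt(17)/289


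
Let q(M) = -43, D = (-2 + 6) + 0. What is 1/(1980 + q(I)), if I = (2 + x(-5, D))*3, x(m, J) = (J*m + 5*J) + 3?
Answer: 1/1937 ≈ 0.00051626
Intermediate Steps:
D = 4 (D = 4 + 0 = 4)
x(m, J) = 3 + 5*J + J*m (x(m, J) = (5*J + J*m) + 3 = 3 + 5*J + J*m)
I = 15 (I = (2 + (3 + 5*4 + 4*(-5)))*3 = (2 + (3 + 20 - 20))*3 = (2 + 3)*3 = 5*3 = 15)
1/(1980 + q(I)) = 1/(1980 - 43) = 1/1937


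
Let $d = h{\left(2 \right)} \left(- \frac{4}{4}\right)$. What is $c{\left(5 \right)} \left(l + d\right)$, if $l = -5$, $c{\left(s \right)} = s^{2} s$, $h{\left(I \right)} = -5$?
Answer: $0$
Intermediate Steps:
$c{\left(s \right)} = s^{3}$
$d = 5$ ($d = - 5 \left(- \frac{4}{4}\right) = - 5 \left(\left(-4\right) \frac{1}{4}\right) = \left(-5\right) \left(-1\right) = 5$)
$c{\left(5 \right)} \left(l + d\right) = 5^{3} \left(-5 + 5\right) = 125 \cdot 0 = 0$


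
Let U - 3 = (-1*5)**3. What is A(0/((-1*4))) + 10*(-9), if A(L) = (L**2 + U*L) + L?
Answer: -90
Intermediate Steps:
U = -122 (U = 3 + (-1*5)**3 = 3 + (-5)**3 = 3 - 125 = -122)
A(L) = L**2 - 121*L (A(L) = (L**2 - 122*L) + L = L**2 - 121*L)
A(0/((-1*4))) + 10*(-9) = (0/((-1*4)))*(-121 + 0/((-1*4))) + 10*(-9) = (0/(-4))*(-121 + 0/(-4)) - 90 = (0*(-1/4))*(-121 + 0*(-1/4)) - 90 = 0*(-121 + 0) - 90 = 0*(-121) - 90 = 0 - 90 = -90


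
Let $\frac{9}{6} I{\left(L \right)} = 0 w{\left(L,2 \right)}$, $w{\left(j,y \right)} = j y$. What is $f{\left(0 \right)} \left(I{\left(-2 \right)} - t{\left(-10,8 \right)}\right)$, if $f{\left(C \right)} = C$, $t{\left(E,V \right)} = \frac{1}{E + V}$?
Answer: $0$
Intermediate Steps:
$I{\left(L \right)} = 0$ ($I{\left(L \right)} = \frac{2 \cdot 0 L 2}{3} = \frac{2 \cdot 0 \cdot 2 L}{3} = \frac{2}{3} \cdot 0 = 0$)
$f{\left(0 \right)} \left(I{\left(-2 \right)} - t{\left(-10,8 \right)}\right) = 0 \left(0 - \frac{1}{-10 + 8}\right) = 0 \left(0 - \frac{1}{-2}\right) = 0 \left(0 - - \frac{1}{2}\right) = 0 \left(0 + \frac{1}{2}\right) = 0 \cdot \frac{1}{2} = 0$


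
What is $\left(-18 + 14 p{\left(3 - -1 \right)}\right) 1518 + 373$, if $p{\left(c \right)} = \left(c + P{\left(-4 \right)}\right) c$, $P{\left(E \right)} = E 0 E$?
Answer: $313081$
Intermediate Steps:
$P{\left(E \right)} = 0$ ($P{\left(E \right)} = 0 E = 0$)
$p{\left(c \right)} = c^{2}$ ($p{\left(c \right)} = \left(c + 0\right) c = c c = c^{2}$)
$\left(-18 + 14 p{\left(3 - -1 \right)}\right) 1518 + 373 = \left(-18 + 14 \left(3 - -1\right)^{2}\right) 1518 + 373 = \left(-18 + 14 \left(3 + 1\right)^{2}\right) 1518 + 373 = \left(-18 + 14 \cdot 4^{2}\right) 1518 + 373 = \left(-18 + 14 \cdot 16\right) 1518 + 373 = \left(-18 + 224\right) 1518 + 373 = 206 \cdot 1518 + 373 = 312708 + 373 = 313081$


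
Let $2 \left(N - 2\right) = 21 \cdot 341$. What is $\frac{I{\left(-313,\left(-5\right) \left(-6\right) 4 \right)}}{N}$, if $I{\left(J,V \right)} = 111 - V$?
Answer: $- \frac{18}{7165} \approx -0.0025122$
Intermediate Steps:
$N = \frac{7165}{2}$ ($N = 2 + \frac{21 \cdot 341}{2} = 2 + \frac{1}{2} \cdot 7161 = 2 + \frac{7161}{2} = \frac{7165}{2} \approx 3582.5$)
$\frac{I{\left(-313,\left(-5\right) \left(-6\right) 4 \right)}}{N} = \frac{111 - \left(-5\right) \left(-6\right) 4}{\frac{7165}{2}} = \left(111 - 30 \cdot 4\right) \frac{2}{7165} = \left(111 - 120\right) \frac{2}{7165} = \left(-9\right) \frac{2}{7165} = - \frac{18}{7165}$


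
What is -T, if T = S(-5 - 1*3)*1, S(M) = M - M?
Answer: 0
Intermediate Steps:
S(M) = 0
T = 0 (T = 0*1 = 0)
-T = -1*0 = 0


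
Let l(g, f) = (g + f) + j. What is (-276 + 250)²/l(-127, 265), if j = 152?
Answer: 338/145 ≈ 2.3310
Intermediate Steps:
l(g, f) = 152 + f + g (l(g, f) = (g + f) + 152 = (f + g) + 152 = 152 + f + g)
(-276 + 250)²/l(-127, 265) = (-276 + 250)²/(152 + 265 - 127) = (-26)²/290 = 676*(1/290) = 338/145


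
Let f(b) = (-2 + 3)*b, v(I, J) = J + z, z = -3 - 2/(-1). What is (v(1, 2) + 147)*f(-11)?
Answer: -1628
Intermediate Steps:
z = -1 (z = -3 - 2*(-1) = -3 + 2 = -1)
v(I, J) = -1 + J (v(I, J) = J - 1 = -1 + J)
f(b) = b (f(b) = 1*b = b)
(v(1, 2) + 147)*f(-11) = ((-1 + 2) + 147)*(-11) = (1 + 147)*(-11) = 148*(-11) = -1628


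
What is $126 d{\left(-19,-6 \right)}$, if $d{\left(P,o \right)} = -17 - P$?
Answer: $252$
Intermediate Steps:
$126 d{\left(-19,-6 \right)} = 126 \left(-17 - -19\right) = 126 \left(-17 + 19\right) = 126 \cdot 2 = 252$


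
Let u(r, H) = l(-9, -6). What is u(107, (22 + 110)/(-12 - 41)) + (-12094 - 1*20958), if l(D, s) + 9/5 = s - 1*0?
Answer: -165299/5 ≈ -33060.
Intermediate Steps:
l(D, s) = -9/5 + s (l(D, s) = -9/5 + (s - 1*0) = -9/5 + (s + 0) = -9/5 + s)
u(r, H) = -39/5 (u(r, H) = -9/5 - 6 = -39/5)
u(107, (22 + 110)/(-12 - 41)) + (-12094 - 1*20958) = -39/5 + (-12094 - 1*20958) = -39/5 + (-12094 - 20958) = -39/5 - 33052 = -165299/5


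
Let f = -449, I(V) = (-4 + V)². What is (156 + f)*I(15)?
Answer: -35453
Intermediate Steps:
(156 + f)*I(15) = (156 - 449)*(-4 + 15)² = -293*11² = -293*121 = -35453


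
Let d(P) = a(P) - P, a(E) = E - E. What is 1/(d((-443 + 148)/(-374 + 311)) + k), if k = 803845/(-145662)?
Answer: -3058902/31204175 ≈ -0.098029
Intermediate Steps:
a(E) = 0
k = -803845/145662 (k = 803845*(-1/145662) = -803845/145662 ≈ -5.5186)
d(P) = -P (d(P) = 0 - P = -P)
1/(d((-443 + 148)/(-374 + 311)) + k) = 1/(-(-443 + 148)/(-374 + 311) - 803845/145662) = 1/(-(-295)/(-63) - 803845/145662) = 1/(-(-295)*(-1)/63 - 803845/145662) = 1/(-1*295/63 - 803845/145662) = 1/(-295/63 - 803845/145662) = 1/(-31204175/3058902) = -3058902/31204175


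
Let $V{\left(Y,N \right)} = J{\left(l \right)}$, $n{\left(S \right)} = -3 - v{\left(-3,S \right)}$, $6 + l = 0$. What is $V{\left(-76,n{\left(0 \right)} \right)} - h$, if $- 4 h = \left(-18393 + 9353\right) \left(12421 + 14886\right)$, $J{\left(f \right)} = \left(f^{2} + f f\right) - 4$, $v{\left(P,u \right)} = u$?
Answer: $-61713752$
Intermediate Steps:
$l = -6$ ($l = -6 + 0 = -6$)
$J{\left(f \right)} = -4 + 2 f^{2}$ ($J{\left(f \right)} = \left(f^{2} + f^{2}\right) - 4 = 2 f^{2} - 4 = -4 + 2 f^{2}$)
$n{\left(S \right)} = -3 - S$
$V{\left(Y,N \right)} = 68$ ($V{\left(Y,N \right)} = -4 + 2 \left(-6\right)^{2} = -4 + 2 \cdot 36 = -4 + 72 = 68$)
$h = 61713820$ ($h = - \frac{\left(-18393 + 9353\right) \left(12421 + 14886\right)}{4} = - \frac{\left(-9040\right) 27307}{4} = \left(- \frac{1}{4}\right) \left(-246855280\right) = 61713820$)
$V{\left(-76,n{\left(0 \right)} \right)} - h = 68 - 61713820 = -61713752$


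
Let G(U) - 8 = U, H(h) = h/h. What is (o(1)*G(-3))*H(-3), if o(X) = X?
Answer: 5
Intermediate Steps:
H(h) = 1
G(U) = 8 + U
(o(1)*G(-3))*H(-3) = (1*(8 - 3))*1 = (1*5)*1 = 5*1 = 5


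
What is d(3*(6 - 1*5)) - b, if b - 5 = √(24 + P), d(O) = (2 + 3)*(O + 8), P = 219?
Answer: 50 - 9*√3 ≈ 34.412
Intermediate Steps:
d(O) = 40 + 5*O (d(O) = 5*(8 + O) = 40 + 5*O)
b = 5 + 9*√3 (b = 5 + √(24 + 219) = 5 + √243 = 5 + 9*√3 ≈ 20.588)
d(3*(6 - 1*5)) - b = (40 + 5*(3*(6 - 1*5))) - (5 + 9*√3) = (40 + 5*(3*(6 - 5))) + (-5 - 9*√3) = (40 + 5*(3*1)) + (-5 - 9*√3) = (40 + 5*3) + (-5 - 9*√3) = (40 + 15) + (-5 - 9*√3) = 55 + (-5 - 9*√3) = 50 - 9*√3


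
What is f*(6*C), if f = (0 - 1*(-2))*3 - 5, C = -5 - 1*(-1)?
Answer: -24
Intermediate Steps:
C = -4 (C = -5 + 1 = -4)
f = 1 (f = (0 + 2)*3 - 5 = 2*3 - 5 = 6 - 5 = 1)
f*(6*C) = 1*(6*(-4)) = 1*(-24) = -24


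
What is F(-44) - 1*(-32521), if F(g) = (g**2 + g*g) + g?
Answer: 36349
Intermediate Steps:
F(g) = g + 2*g**2 (F(g) = (g**2 + g**2) + g = 2*g**2 + g = g + 2*g**2)
F(-44) - 1*(-32521) = -44*(1 + 2*(-44)) - 1*(-32521) = -44*(1 - 88) + 32521 = -44*(-87) + 32521 = 3828 + 32521 = 36349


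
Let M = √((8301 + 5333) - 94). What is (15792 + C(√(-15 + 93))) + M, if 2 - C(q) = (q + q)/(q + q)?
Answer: 15793 + 2*√3385 ≈ 15909.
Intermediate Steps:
C(q) = 1 (C(q) = 2 - (q + q)/(q + q) = 2 - 2*q/(2*q) = 2 - 2*q*1/(2*q) = 2 - 1*1 = 2 - 1 = 1)
M = 2*√3385 (M = √(13634 - 94) = √13540 = 2*√3385 ≈ 116.36)
(15792 + C(√(-15 + 93))) + M = (15792 + 1) + 2*√3385 = 15793 + 2*√3385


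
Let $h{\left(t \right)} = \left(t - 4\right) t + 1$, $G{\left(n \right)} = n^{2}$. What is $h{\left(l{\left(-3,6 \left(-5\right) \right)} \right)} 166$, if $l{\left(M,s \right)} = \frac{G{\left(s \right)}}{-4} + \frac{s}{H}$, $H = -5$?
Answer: $8107108$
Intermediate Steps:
$l{\left(M,s \right)} = - \frac{s^{2}}{4} - \frac{s}{5}$ ($l{\left(M,s \right)} = \frac{s^{2}}{-4} + \frac{s}{-5} = s^{2} \left(- \frac{1}{4}\right) + s \left(- \frac{1}{5}\right) = - \frac{s^{2}}{4} - \frac{s}{5}$)
$h{\left(t \right)} = 1 + t \left(-4 + t\right)$ ($h{\left(t \right)} = \left(-4 + t\right) t + 1 = t \left(-4 + t\right) + 1 = 1 + t \left(-4 + t\right)$)
$h{\left(l{\left(-3,6 \left(-5\right) \right)} \right)} 166 = \left(1 + \left(\frac{6 \left(-5\right) \left(-4 - 5 \cdot 6 \left(-5\right)\right)}{20}\right)^{2} - 4 \frac{6 \left(-5\right) \left(-4 - 5 \cdot 6 \left(-5\right)\right)}{20}\right) 166 = \left(1 + \left(\frac{1}{20} \left(-30\right) \left(-4 - -150\right)\right)^{2} - 4 \cdot \frac{1}{20} \left(-30\right) \left(-4 - -150\right)\right) 166 = \left(1 + \left(\frac{1}{20} \left(-30\right) \left(-4 + 150\right)\right)^{2} - 4 \cdot \frac{1}{20} \left(-30\right) \left(-4 + 150\right)\right) 166 = \left(1 + \left(\frac{1}{20} \left(-30\right) 146\right)^{2} - 4 \cdot \frac{1}{20} \left(-30\right) 146\right) 166 = \left(1 + \left(-219\right)^{2} - -876\right) 166 = \left(1 + 47961 + 876\right) 166 = 48838 \cdot 166 = 8107108$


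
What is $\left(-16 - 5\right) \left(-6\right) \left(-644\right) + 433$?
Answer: $-80711$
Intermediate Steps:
$\left(-16 - 5\right) \left(-6\right) \left(-644\right) + 433 = \left(-21\right) \left(-6\right) \left(-644\right) + 433 = 126 \left(-644\right) + 433 = -81144 + 433 = -80711$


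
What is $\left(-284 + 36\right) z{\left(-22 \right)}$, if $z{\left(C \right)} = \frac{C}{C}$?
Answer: $-248$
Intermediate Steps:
$z{\left(C \right)} = 1$
$\left(-284 + 36\right) z{\left(-22 \right)} = \left(-284 + 36\right) 1 = \left(-248\right) 1 = -248$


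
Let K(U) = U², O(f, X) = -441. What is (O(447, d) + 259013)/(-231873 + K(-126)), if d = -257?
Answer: -258572/215997 ≈ -1.1971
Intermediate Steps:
(O(447, d) + 259013)/(-231873 + K(-126)) = (-441 + 259013)/(-231873 + (-126)²) = 258572/(-231873 + 15876) = 258572/(-215997) = 258572*(-1/215997) = -258572/215997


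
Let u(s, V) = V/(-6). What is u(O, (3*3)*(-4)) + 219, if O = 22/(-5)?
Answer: 225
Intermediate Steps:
O = -22/5 (O = 22*(-⅕) = -22/5 ≈ -4.4000)
u(s, V) = -V/6 (u(s, V) = V*(-⅙) = -V/6)
u(O, (3*3)*(-4)) + 219 = -3*3*(-4)/6 + 219 = -3*(-4)/2 + 219 = -⅙*(-36) + 219 = 6 + 219 = 225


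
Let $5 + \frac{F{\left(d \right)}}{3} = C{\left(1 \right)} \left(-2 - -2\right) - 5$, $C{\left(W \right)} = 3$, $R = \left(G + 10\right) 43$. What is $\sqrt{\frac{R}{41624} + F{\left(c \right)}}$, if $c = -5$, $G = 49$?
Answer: $\frac{i \sqrt{57962}}{44} \approx 5.4717 i$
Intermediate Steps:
$R = 2537$ ($R = \left(49 + 10\right) 43 = 59 \cdot 43 = 2537$)
$F{\left(d \right)} = -30$ ($F{\left(d \right)} = -15 + 3 \left(3 \left(-2 - -2\right) - 5\right) = -15 + 3 \left(3 \left(-2 + 2\right) - 5\right) = -15 + 3 \left(3 \cdot 0 - 5\right) = -15 + 3 \left(0 - 5\right) = -15 + 3 \left(-5\right) = -15 - 15 = -30$)
$\sqrt{\frac{R}{41624} + F{\left(c \right)}} = \sqrt{\frac{2537}{41624} - 30} = \sqrt{2537 \cdot \frac{1}{41624} - 30} = \sqrt{\frac{59}{968} - 30} = \sqrt{- \frac{28981}{968}} = \frac{i \sqrt{57962}}{44}$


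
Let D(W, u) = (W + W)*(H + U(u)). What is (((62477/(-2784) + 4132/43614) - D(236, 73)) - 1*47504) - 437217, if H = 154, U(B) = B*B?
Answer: -62182301856577/20236896 ≈ -3.0727e+6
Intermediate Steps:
U(B) = B**2
D(W, u) = 2*W*(154 + u**2) (D(W, u) = (W + W)*(154 + u**2) = (2*W)*(154 + u**2) = 2*W*(154 + u**2))
(((62477/(-2784) + 4132/43614) - D(236, 73)) - 1*47504) - 437217 = (((62477/(-2784) + 4132/43614) - 2*236*(154 + 73**2)) - 1*47504) - 437217 = (((62477*(-1/2784) + 4132*(1/43614)) - 2*236*(154 + 5329)) - 47504) - 437217 = (((-62477/2784 + 2066/21807) - 2*236*5483) - 47504) - 437217 = ((-452228065/20236896 - 1*2587976) - 47504) - 437217 = ((-452228065/20236896 - 2587976) - 47504) - 437217 = (-52373053390561/20236896 - 47504) - 437217 = -53334386898145/20236896 - 437217 = -62182301856577/20236896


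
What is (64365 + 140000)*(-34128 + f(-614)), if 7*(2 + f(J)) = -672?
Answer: -6994596490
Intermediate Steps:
f(J) = -98 (f(J) = -2 + (1/7)*(-672) = -2 - 96 = -98)
(64365 + 140000)*(-34128 + f(-614)) = (64365 + 140000)*(-34128 - 98) = 204365*(-34226) = -6994596490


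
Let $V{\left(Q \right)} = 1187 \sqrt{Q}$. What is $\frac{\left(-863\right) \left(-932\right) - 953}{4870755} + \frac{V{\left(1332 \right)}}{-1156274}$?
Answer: $\frac{803363}{4870755} - \frac{3561 \sqrt{37}}{578137} \approx 0.12747$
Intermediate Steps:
$\frac{\left(-863\right) \left(-932\right) - 953}{4870755} + \frac{V{\left(1332 \right)}}{-1156274} = \frac{\left(-863\right) \left(-932\right) - 953}{4870755} + \frac{1187 \sqrt{1332}}{-1156274} = \left(804316 - 953\right) \frac{1}{4870755} + 1187 \cdot 6 \sqrt{37} \left(- \frac{1}{1156274}\right) = 803363 \cdot \frac{1}{4870755} + 7122 \sqrt{37} \left(- \frac{1}{1156274}\right) = \frac{803363}{4870755} - \frac{3561 \sqrt{37}}{578137}$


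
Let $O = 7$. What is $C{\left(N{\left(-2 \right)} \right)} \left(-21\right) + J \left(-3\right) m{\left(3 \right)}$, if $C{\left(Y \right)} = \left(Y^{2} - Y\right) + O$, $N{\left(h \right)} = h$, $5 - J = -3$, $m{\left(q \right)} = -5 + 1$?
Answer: $-177$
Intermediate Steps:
$m{\left(q \right)} = -4$
$J = 8$ ($J = 5 - -3 = 5 + 3 = 8$)
$C{\left(Y \right)} = 7 + Y^{2} - Y$ ($C{\left(Y \right)} = \left(Y^{2} - Y\right) + 7 = 7 + Y^{2} - Y$)
$C{\left(N{\left(-2 \right)} \right)} \left(-21\right) + J \left(-3\right) m{\left(3 \right)} = \left(7 + \left(-2\right)^{2} - -2\right) \left(-21\right) + 8 \left(-3\right) \left(-4\right) = \left(7 + 4 + 2\right) \left(-21\right) - -96 = 13 \left(-21\right) + 96 = -273 + 96 = -177$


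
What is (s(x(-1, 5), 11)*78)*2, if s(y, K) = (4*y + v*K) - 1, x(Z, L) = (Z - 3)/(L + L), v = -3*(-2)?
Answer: 49452/5 ≈ 9890.4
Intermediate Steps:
v = 6
x(Z, L) = (-3 + Z)/(2*L) (x(Z, L) = (-3 + Z)/((2*L)) = (-3 + Z)*(1/(2*L)) = (-3 + Z)/(2*L))
s(y, K) = -1 + 4*y + 6*K (s(y, K) = (4*y + 6*K) - 1 = -1 + 4*y + 6*K)
(s(x(-1, 5), 11)*78)*2 = ((-1 + 4*((1/2)*(-3 - 1)/5) + 6*11)*78)*2 = ((-1 + 4*((1/2)*(1/5)*(-4)) + 66)*78)*2 = ((-1 + 4*(-2/5) + 66)*78)*2 = ((-1 - 8/5 + 66)*78)*2 = ((317/5)*78)*2 = (24726/5)*2 = 49452/5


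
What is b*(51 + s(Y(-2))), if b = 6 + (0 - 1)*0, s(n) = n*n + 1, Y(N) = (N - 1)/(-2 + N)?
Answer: 2523/8 ≈ 315.38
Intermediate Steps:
Y(N) = (-1 + N)/(-2 + N)
s(n) = 1 + n**2 (s(n) = n**2 + 1 = 1 + n**2)
b = 6 (b = 6 - 1*0 = 6 + 0 = 6)
b*(51 + s(Y(-2))) = 6*(51 + (1 + ((-1 - 2)/(-2 - 2))**2)) = 6*(51 + (1 + (-3/(-4))**2)) = 6*(51 + (1 + (-1/4*(-3))**2)) = 6*(51 + (1 + (3/4)**2)) = 6*(51 + (1 + 9/16)) = 6*(51 + 25/16) = 6*(841/16) = 2523/8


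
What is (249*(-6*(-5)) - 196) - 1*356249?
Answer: -348975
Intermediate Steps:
(249*(-6*(-5)) - 196) - 1*356249 = (249*30 - 196) - 356249 = (7470 - 196) - 356249 = 7274 - 356249 = -348975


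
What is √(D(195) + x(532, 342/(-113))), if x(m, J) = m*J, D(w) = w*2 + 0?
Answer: I*√15579762/113 ≈ 34.93*I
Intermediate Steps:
D(w) = 2*w (D(w) = 2*w + 0 = 2*w)
x(m, J) = J*m
√(D(195) + x(532, 342/(-113))) = √(2*195 + (342/(-113))*532) = √(390 + (342*(-1/113))*532) = √(390 - 342/113*532) = √(390 - 181944/113) = √(-137874/113) = I*√15579762/113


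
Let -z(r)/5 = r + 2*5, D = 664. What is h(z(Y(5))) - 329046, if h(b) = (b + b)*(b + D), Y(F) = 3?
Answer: -406916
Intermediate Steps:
z(r) = -50 - 5*r (z(r) = -5*(r + 2*5) = -5*(r + 10) = -5*(10 + r) = -50 - 5*r)
h(b) = 2*b*(664 + b) (h(b) = (b + b)*(b + 664) = (2*b)*(664 + b) = 2*b*(664 + b))
h(z(Y(5))) - 329046 = 2*(-50 - 5*3)*(664 + (-50 - 5*3)) - 329046 = 2*(-50 - 15)*(664 + (-50 - 15)) - 329046 = 2*(-65)*(664 - 65) - 329046 = 2*(-65)*599 - 329046 = -77870 - 329046 = -406916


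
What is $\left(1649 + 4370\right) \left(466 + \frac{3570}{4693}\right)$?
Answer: $\frac{1014205204}{361} \approx 2.8094 \cdot 10^{6}$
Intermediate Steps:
$\left(1649 + 4370\right) \left(466 + \frac{3570}{4693}\right) = 6019 \left(466 + 3570 \cdot \frac{1}{4693}\right) = 6019 \left(466 + \frac{3570}{4693}\right) = 6019 \cdot \frac{2190508}{4693} = \frac{1014205204}{361}$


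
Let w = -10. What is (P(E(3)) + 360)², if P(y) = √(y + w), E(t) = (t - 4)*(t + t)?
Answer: 129584 + 2880*I ≈ 1.2958e+5 + 2880.0*I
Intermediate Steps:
E(t) = 2*t*(-4 + t) (E(t) = (-4 + t)*(2*t) = 2*t*(-4 + t))
P(y) = √(-10 + y) (P(y) = √(y - 10) = √(-10 + y))
(P(E(3)) + 360)² = (√(-10 + 2*3*(-4 + 3)) + 360)² = (√(-10 + 2*3*(-1)) + 360)² = (√(-10 - 6) + 360)² = (√(-16) + 360)² = (4*I + 360)² = (360 + 4*I)²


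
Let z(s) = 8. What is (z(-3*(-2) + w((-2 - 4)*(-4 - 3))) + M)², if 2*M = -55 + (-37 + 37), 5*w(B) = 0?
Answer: 1521/4 ≈ 380.25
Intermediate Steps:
w(B) = 0 (w(B) = (⅕)*0 = 0)
M = -55/2 (M = (-55 + (-37 + 37))/2 = (-55 + 0)/2 = (½)*(-55) = -55/2 ≈ -27.500)
(z(-3*(-2) + w((-2 - 4)*(-4 - 3))) + M)² = (8 - 55/2)² = (-39/2)² = 1521/4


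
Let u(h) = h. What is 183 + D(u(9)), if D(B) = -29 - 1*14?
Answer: 140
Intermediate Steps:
D(B) = -43 (D(B) = -29 - 14 = -43)
183 + D(u(9)) = 183 - 43 = 140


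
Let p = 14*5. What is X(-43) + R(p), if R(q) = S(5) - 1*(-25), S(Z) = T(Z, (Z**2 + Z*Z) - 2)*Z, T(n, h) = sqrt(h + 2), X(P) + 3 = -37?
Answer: -15 + 25*sqrt(2) ≈ 20.355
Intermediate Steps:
X(P) = -40 (X(P) = -3 - 37 = -40)
T(n, h) = sqrt(2 + h)
p = 70
S(Z) = Z*sqrt(2)*sqrt(Z**2) (S(Z) = sqrt(2 + ((Z**2 + Z*Z) - 2))*Z = sqrt(2 + ((Z**2 + Z**2) - 2))*Z = sqrt(2 + (2*Z**2 - 2))*Z = sqrt(2 + (-2 + 2*Z**2))*Z = sqrt(2*Z**2)*Z = (sqrt(2)*sqrt(Z**2))*Z = Z*sqrt(2)*sqrt(Z**2))
R(q) = 25 + 25*sqrt(2) (R(q) = 5*sqrt(2)*sqrt(5**2) - 1*(-25) = 5*sqrt(2)*sqrt(25) + 25 = 5*sqrt(2)*5 + 25 = 25*sqrt(2) + 25 = 25 + 25*sqrt(2))
X(-43) + R(p) = -40 + (25 + 25*sqrt(2)) = -15 + 25*sqrt(2)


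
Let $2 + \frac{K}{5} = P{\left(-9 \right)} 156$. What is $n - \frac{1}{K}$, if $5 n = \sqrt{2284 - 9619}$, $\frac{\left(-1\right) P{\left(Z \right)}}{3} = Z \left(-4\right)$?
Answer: $\frac{1}{84250} + \frac{3 i \sqrt{815}}{5} \approx 1.1869 \cdot 10^{-5} + 17.129 i$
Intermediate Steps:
$P{\left(Z \right)} = 12 Z$ ($P{\left(Z \right)} = - 3 Z \left(-4\right) = - 3 \left(- 4 Z\right) = 12 Z$)
$K = -84250$ ($K = -10 + 5 \cdot 12 \left(-9\right) 156 = -10 + 5 \left(\left(-108\right) 156\right) = -10 + 5 \left(-16848\right) = -10 - 84240 = -84250$)
$n = \frac{3 i \sqrt{815}}{5}$ ($n = \frac{\sqrt{2284 - 9619}}{5} = \frac{\sqrt{-7335}}{5} = \frac{3 i \sqrt{815}}{5} \approx 17.129 i$)
$n - \frac{1}{K} = \frac{3 i \sqrt{815}}{5} - \frac{1}{-84250} = \frac{3 i \sqrt{815}}{5} - - \frac{1}{84250} = \frac{3 i \sqrt{815}}{5} + \frac{1}{84250} = \frac{1}{84250} + \frac{3 i \sqrt{815}}{5}$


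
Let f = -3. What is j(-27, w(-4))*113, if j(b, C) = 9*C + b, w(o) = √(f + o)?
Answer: -3051 + 1017*I*√7 ≈ -3051.0 + 2690.7*I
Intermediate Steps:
w(o) = √(-3 + o)
j(b, C) = b + 9*C
j(-27, w(-4))*113 = (-27 + 9*√(-3 - 4))*113 = (-27 + 9*√(-7))*113 = (-27 + 9*(I*√7))*113 = (-27 + 9*I*√7)*113 = -3051 + 1017*I*√7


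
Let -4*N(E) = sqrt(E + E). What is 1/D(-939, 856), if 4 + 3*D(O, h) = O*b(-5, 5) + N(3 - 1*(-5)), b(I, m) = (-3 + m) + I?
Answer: 3/2812 ≈ 0.0010669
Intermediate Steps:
b(I, m) = -3 + I + m
N(E) = -sqrt(2)*sqrt(E)/4 (N(E) = -sqrt(E + E)/4 = -sqrt(2)*sqrt(E)/4)
D(O, h) = -5/3 - O (D(O, h) = -4/3 + (O*(-3 - 5 + 5) - sqrt(2)*sqrt(3 - 1*(-5))/4)/3 = -4/3 + (O*(-3) - sqrt(2)*sqrt(3 + 5)/4)/3 = -4/3 + (-3*O - sqrt(2)*sqrt(8)/4)/3 = -4/3 + (-3*O - sqrt(2)*2*sqrt(2)/4)/3 = -4/3 + (-3*O - 1)/3 = -4/3 + (-1 - 3*O)/3 = -4/3 + (-1/3 - O) = -5/3 - O)
1/D(-939, 856) = 1/(-5/3 - 1*(-939)) = 1/(-5/3 + 939) = 1/(2812/3) = 3/2812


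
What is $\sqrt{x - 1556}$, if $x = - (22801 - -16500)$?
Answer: $i \sqrt{40857} \approx 202.13 i$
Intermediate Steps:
$x = -39301$ ($x = - (22801 + 16500) = \left(-1\right) 39301 = -39301$)
$\sqrt{x - 1556} = \sqrt{-39301 - 1556} = \sqrt{-40857} = i \sqrt{40857}$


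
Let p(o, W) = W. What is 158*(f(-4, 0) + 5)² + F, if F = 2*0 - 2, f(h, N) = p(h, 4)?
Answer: 12796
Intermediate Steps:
f(h, N) = 4
F = -2 (F = 0 - 2 = -2)
158*(f(-4, 0) + 5)² + F = 158*(4 + 5)² - 2 = 158*9² - 2 = 158*81 - 2 = 12798 - 2 = 12796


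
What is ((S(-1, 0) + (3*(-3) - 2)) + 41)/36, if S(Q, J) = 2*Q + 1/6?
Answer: 169/216 ≈ 0.78241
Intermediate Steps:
S(Q, J) = ⅙ + 2*Q (S(Q, J) = 2*Q + 1*(⅙) = 2*Q + ⅙ = ⅙ + 2*Q)
((S(-1, 0) + (3*(-3) - 2)) + 41)/36 = (((⅙ + 2*(-1)) + (3*(-3) - 2)) + 41)/36 = (((⅙ - 2) + (-9 - 2)) + 41)/36 = ((-11/6 - 11) + 41)/36 = (-77/6 + 41)/36 = (1/36)*(169/6) = 169/216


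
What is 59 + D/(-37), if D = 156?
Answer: 2027/37 ≈ 54.784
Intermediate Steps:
59 + D/(-37) = 59 + 156/(-37) = 59 - 1/37*156 = 59 - 156/37 = 2027/37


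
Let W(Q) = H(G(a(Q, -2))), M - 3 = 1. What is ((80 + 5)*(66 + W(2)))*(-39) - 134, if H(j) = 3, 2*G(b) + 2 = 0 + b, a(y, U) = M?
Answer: -228869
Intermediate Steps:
M = 4 (M = 3 + 1 = 4)
a(y, U) = 4
G(b) = -1 + b/2 (G(b) = -1 + (0 + b)/2 = -1 + b/2)
W(Q) = 3
((80 + 5)*(66 + W(2)))*(-39) - 134 = ((80 + 5)*(66 + 3))*(-39) - 134 = (85*69)*(-39) - 134 = 5865*(-39) - 134 = -228735 - 134 = -228869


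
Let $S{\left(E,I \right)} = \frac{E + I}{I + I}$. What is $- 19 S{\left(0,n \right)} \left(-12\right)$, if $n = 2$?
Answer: $114$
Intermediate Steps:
$S{\left(E,I \right)} = \frac{E + I}{2 I}$
$- 19 S{\left(0,n \right)} \left(-12\right) = - 19 \frac{0 + 2}{2 \cdot 2} \left(-12\right) = - 19 \cdot \frac{1}{2} \cdot \frac{1}{2} \cdot 2 \left(-12\right) = \left(-19\right) \frac{1}{2} \left(-12\right) = \left(- \frac{19}{2}\right) \left(-12\right) = 114$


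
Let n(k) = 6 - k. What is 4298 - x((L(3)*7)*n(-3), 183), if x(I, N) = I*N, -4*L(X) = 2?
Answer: 20125/2 ≈ 10063.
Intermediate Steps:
L(X) = -1/2 (L(X) = -1/4*2 = -1/2)
4298 - x((L(3)*7)*n(-3), 183) = 4298 - (-1/2*7)*(6 - 1*(-3))*183 = 4298 - (-7*(6 + 3)/2)*183 = 4298 - (-7/2*9)*183 = 4298 - (-63)*183/2 = 4298 - 1*(-11529/2) = 4298 + 11529/2 = 20125/2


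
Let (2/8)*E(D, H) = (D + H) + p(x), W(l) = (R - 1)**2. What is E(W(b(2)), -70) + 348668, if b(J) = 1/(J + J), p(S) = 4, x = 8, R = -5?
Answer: 348548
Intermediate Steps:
b(J) = 1/(2*J)
W(l) = 36 (W(l) = (-5 - 1)**2 = (-6)**2 = 36)
E(D, H) = 16 + 4*D + 4*H (E(D, H) = 4*((D + H) + 4) = 4*(4 + D + H) = 16 + 4*D + 4*H)
E(W(b(2)), -70) + 348668 = (16 + 4*36 + 4*(-70)) + 348668 = (16 + 144 - 280) + 348668 = -120 + 348668 = 348548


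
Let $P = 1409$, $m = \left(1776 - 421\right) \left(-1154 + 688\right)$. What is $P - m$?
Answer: $632839$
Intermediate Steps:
$m = -631430$ ($m = 1355 \left(-466\right) = -631430$)
$P - m = 1409 - -631430 = 1409 + 631430 = 632839$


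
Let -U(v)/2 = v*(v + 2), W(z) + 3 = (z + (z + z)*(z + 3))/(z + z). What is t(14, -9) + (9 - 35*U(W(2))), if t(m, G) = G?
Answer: 1575/2 ≈ 787.50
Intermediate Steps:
W(z) = -3 + (z + 2*z*(3 + z))/(2*z) (W(z) = -3 + (z + (z + z)*(z + 3))/(z + z) = -3 + (z + (2*z)*(3 + z))/((2*z)) = -3 + (z + 2*z*(3 + z))*(1/(2*z)) = -3 + (z + 2*z*(3 + z))/(2*z))
U(v) = -2*v*(2 + v) (U(v) = -2*v*(v + 2) = -2*v*(2 + v))
t(14, -9) + (9 - 35*U(W(2))) = -9 + (9 - (-70)*(½ + 2)*(2 + (½ + 2))) = -9 + (9 - (-70)*5*(2 + 5/2)/2) = -9 + (9 - (-70)*5*9/(2*2)) = -9 + (9 - 35*(-45/2)) = -9 + (9 + 1575/2) = -9 + 1593/2 = 1575/2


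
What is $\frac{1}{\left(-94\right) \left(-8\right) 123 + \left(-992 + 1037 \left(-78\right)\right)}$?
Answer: $\frac{1}{10618} \approx 9.418 \cdot 10^{-5}$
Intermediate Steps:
$\frac{1}{\left(-94\right) \left(-8\right) 123 + \left(-992 + 1037 \left(-78\right)\right)} = \frac{1}{752 \cdot 123 - 81878} = \frac{1}{92496 - 81878} = \frac{1}{10618}$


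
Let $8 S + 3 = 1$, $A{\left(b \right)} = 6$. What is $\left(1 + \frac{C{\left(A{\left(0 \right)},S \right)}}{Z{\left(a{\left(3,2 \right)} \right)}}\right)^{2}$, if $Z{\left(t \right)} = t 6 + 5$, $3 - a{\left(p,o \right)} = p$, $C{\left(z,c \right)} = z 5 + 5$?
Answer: $64$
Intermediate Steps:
$S = - \frac{1}{4}$ ($S = - \frac{3}{8} + \frac{1}{8} \cdot 1 = - \frac{3}{8} + \frac{1}{8} = - \frac{1}{4} \approx -0.25$)
$C{\left(z,c \right)} = 5 + 5 z$ ($C{\left(z,c \right)} = 5 z + 5 = 5 + 5 z$)
$a{\left(p,o \right)} = 3 - p$
$Z{\left(t \right)} = 5 + 6 t$ ($Z{\left(t \right)} = 6 t + 5 = 5 + 6 t$)
$\left(1 + \frac{C{\left(A{\left(0 \right)},S \right)}}{Z{\left(a{\left(3,2 \right)} \right)}}\right)^{2} = \left(1 + \frac{5 + 5 \cdot 6}{5 + 6 \left(3 - 3\right)}\right)^{2} = \left(1 + \frac{5 + 30}{5 + 6 \left(3 - 3\right)}\right)^{2} = \left(1 + \frac{35}{5 + 6 \cdot 0}\right)^{2} = \left(1 + \frac{35}{5 + 0}\right)^{2} = \left(1 + \frac{35}{5}\right)^{2} = \left(1 + 35 \cdot \frac{1}{5}\right)^{2} = \left(1 + 7\right)^{2} = 8^{2} = 64$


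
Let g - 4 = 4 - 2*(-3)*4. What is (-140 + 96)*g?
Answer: -1408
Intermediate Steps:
g = 32 (g = 4 + (4 - 2*(-3)*4) = 4 + (4 + 6*4) = 4 + (4 + 24) = 4 + 28 = 32)
(-140 + 96)*g = (-140 + 96)*32 = -44*32 = -1408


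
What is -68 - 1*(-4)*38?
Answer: 84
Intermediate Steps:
-68 - 1*(-4)*38 = -68 + 4*38 = -68 + 152 = 84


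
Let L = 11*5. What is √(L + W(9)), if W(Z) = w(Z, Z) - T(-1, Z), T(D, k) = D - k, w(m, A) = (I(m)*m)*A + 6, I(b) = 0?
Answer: √71 ≈ 8.4261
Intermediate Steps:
L = 55
w(m, A) = 6 (w(m, A) = (0*m)*A + 6 = 0*A + 6 = 0 + 6 = 6)
W(Z) = 7 + Z (W(Z) = 6 - (-1 - Z) = 6 + (1 + Z) = 7 + Z)
√(L + W(9)) = √(55 + (7 + 9)) = √(55 + 16) = √71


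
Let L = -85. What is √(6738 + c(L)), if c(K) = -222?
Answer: 6*√181 ≈ 80.722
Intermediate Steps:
√(6738 + c(L)) = √(6738 - 222) = √6516 = 6*√181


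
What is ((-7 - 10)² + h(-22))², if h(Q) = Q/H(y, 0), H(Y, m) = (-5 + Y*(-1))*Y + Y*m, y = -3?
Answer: 732736/9 ≈ 81415.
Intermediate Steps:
H(Y, m) = Y*m + Y*(-5 - Y) (H(Y, m) = (-5 - Y)*Y + Y*m = Y*(-5 - Y) + Y*m = Y*m + Y*(-5 - Y))
h(Q) = Q/6 (h(Q) = Q/((-3*(-5 + 0 - 1*(-3)))) = Q/((-3*(-5 + 0 + 3))) = Q/((-3*(-2))) = Q/6)
((-7 - 10)² + h(-22))² = ((-7 - 10)² + (⅙)*(-22))² = ((-17)² - 11/3)² = (289 - 11/3)² = (856/3)² = 732736/9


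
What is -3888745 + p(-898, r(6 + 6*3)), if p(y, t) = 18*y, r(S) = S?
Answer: -3904909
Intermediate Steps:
-3888745 + p(-898, r(6 + 6*3)) = -3888745 + 18*(-898) = -3888745 - 16164 = -3904909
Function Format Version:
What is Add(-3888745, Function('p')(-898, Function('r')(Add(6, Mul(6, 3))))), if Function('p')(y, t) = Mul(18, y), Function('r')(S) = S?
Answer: -3904909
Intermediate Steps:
Add(-3888745, Function('p')(-898, Function('r')(Add(6, Mul(6, 3))))) = Add(-3888745, Mul(18, -898)) = Add(-3888745, -16164) = -3904909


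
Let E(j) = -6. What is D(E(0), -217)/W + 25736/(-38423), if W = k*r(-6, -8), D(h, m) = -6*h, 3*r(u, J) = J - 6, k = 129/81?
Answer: -9109610/1652189 ≈ -5.5137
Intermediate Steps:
k = 43/27 (k = 129*(1/81) = 43/27 ≈ 1.5926)
r(u, J) = -2 + J/3 (r(u, J) = (J - 6)/3 = (-6 + J)/3 = -2 + J/3)
W = -602/81 (W = 43*(-2 + (⅓)*(-8))/27 = 43*(-2 - 8/3)/27 = (43/27)*(-14/3) = -602/81 ≈ -7.4321)
D(E(0), -217)/W + 25736/(-38423) = (-6*(-6))/(-602/81) + 25736/(-38423) = 36*(-81/602) + 25736*(-1/38423) = -1458/301 - 25736/38423 = -9109610/1652189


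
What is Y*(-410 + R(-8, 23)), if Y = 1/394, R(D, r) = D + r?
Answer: -395/394 ≈ -1.0025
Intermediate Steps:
Y = 1/394 ≈ 0.0025381
Y*(-410 + R(-8, 23)) = (-410 + (-8 + 23))/394 = (-410 + 15)/394 = (1/394)*(-395) = -395/394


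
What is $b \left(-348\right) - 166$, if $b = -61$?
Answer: $21062$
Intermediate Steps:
$b \left(-348\right) - 166 = \left(-61\right) \left(-348\right) - 166 = 21228 - 166 = 21062$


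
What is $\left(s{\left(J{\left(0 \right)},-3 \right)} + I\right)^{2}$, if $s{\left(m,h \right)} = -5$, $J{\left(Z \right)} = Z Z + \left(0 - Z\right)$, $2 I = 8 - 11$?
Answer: $\frac{169}{4} \approx 42.25$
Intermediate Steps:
$I = - \frac{3}{2}$ ($I = \frac{8 - 11}{2} = \frac{1}{2} \left(-3\right) = - \frac{3}{2} \approx -1.5$)
$J{\left(Z \right)} = Z^{2} - Z$
$\left(s{\left(J{\left(0 \right)},-3 \right)} + I\right)^{2} = \left(-5 - \frac{3}{2}\right)^{2} = \left(- \frac{13}{2}\right)^{2} = \frac{169}{4}$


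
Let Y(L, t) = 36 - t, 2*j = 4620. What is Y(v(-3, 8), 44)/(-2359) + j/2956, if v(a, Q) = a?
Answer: 2736469/3486602 ≈ 0.78485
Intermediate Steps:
j = 2310 (j = (1/2)*4620 = 2310)
Y(v(-3, 8), 44)/(-2359) + j/2956 = (36 - 1*44)/(-2359) + 2310/2956 = (36 - 44)*(-1/2359) + 2310*(1/2956) = -8*(-1/2359) + 1155/1478 = 8/2359 + 1155/1478 = 2736469/3486602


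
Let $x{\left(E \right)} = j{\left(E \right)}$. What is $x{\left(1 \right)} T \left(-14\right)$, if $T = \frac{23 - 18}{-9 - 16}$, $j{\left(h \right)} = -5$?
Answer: $-14$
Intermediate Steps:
$T = - \frac{1}{5}$ ($T = \frac{5}{-25} = 5 \left(- \frac{1}{25}\right) = - \frac{1}{5} \approx -0.2$)
$x{\left(E \right)} = -5$
$x{\left(1 \right)} T \left(-14\right) = \left(-5\right) \left(- \frac{1}{5}\right) \left(-14\right) = 1 \left(-14\right) = -14$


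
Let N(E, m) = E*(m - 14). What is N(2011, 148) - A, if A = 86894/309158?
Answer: 41654977999/154579 ≈ 2.6947e+5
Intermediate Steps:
N(E, m) = E*(-14 + m)
A = 43447/154579 (A = 86894*(1/309158) = 43447/154579 ≈ 0.28107)
N(2011, 148) - A = 2011*(-14 + 148) - 1*43447/154579 = 2011*134 - 43447/154579 = 269474 - 43447/154579 = 41654977999/154579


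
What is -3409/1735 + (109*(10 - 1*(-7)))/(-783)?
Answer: -5884202/1358505 ≈ -4.3314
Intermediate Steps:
-3409/1735 + (109*(10 - 1*(-7)))/(-783) = -3409*1/1735 + (109*(10 + 7))*(-1/783) = -3409/1735 + (109*17)*(-1/783) = -3409/1735 + 1853*(-1/783) = -3409/1735 - 1853/783 = -5884202/1358505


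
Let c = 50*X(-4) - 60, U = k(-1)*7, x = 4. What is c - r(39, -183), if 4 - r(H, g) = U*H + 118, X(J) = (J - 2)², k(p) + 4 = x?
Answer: 1854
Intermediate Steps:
k(p) = 0 (k(p) = -4 + 4 = 0)
X(J) = (-2 + J)²
U = 0 (U = 0*7 = 0)
c = 1740 (c = 50*(-2 - 4)² - 60 = 50*(-6)² - 60 = 50*36 - 60 = 1800 - 60 = 1740)
r(H, g) = -114 (r(H, g) = 4 - (0*H + 118) = 4 - (0 + 118) = 4 - 1*118 = 4 - 118 = -114)
c - r(39, -183) = 1740 - 1*(-114) = 1740 + 114 = 1854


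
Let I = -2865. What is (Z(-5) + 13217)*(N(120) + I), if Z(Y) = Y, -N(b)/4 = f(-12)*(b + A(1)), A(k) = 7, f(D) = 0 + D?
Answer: 42687972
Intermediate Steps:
f(D) = D
N(b) = 336 + 48*b (N(b) = -(-48)*(b + 7) = -(-48)*(7 + b) = -4*(-84 - 12*b) = 336 + 48*b)
(Z(-5) + 13217)*(N(120) + I) = (-5 + 13217)*((336 + 48*120) - 2865) = 13212*((336 + 5760) - 2865) = 13212*(6096 - 2865) = 13212*3231 = 42687972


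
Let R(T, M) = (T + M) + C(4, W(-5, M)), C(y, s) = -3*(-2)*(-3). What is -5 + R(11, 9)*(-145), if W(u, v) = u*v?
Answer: -295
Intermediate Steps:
C(y, s) = -18 (C(y, s) = 6*(-3) = -18)
R(T, M) = -18 + M + T (R(T, M) = (T + M) - 18 = (M + T) - 18 = -18 + M + T)
-5 + R(11, 9)*(-145) = -5 + (-18 + 9 + 11)*(-145) = -5 + 2*(-145) = -5 - 290 = -295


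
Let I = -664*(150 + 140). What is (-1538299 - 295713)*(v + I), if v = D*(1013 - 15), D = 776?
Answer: -1067189574656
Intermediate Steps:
v = 774448 (v = 776*(1013 - 15) = 776*998 = 774448)
I = -192560 (I = -664*290 = -192560)
(-1538299 - 295713)*(v + I) = (-1538299 - 295713)*(774448 - 192560) = -1834012*581888 = -1067189574656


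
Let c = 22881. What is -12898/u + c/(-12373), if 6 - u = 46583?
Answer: -906141383/576297221 ≈ -1.5724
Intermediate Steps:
u = -46577 (u = 6 - 1*46583 = 6 - 46583 = -46577)
-12898/u + c/(-12373) = -12898/(-46577) + 22881/(-12373) = -12898*(-1/46577) + 22881*(-1/12373) = 12898/46577 - 22881/12373 = -906141383/576297221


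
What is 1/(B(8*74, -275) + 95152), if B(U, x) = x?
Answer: 1/94877 ≈ 1.0540e-5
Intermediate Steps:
1/(B(8*74, -275) + 95152) = 1/(-275 + 95152) = 1/94877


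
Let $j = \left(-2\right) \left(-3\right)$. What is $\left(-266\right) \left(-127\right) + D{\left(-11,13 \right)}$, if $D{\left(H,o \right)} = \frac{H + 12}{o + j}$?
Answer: $\frac{641859}{19} \approx 33782.0$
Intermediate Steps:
$j = 6$
$D{\left(H,o \right)} = \frac{12 + H}{6 + o}$ ($D{\left(H,o \right)} = \frac{H + 12}{o + 6} = \frac{12 + H}{6 + o}$)
$\left(-266\right) \left(-127\right) + D{\left(-11,13 \right)} = \left(-266\right) \left(-127\right) + \frac{12 - 11}{6 + 13} = 33782 + \frac{1}{19} \cdot 1 = 33782 + \frac{1}{19} = \frac{641859}{19}$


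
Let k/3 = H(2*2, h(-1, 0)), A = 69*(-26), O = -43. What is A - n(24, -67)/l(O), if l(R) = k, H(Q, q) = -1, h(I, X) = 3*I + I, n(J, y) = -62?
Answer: -5444/3 ≈ -1814.7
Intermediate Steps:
A = -1794
h(I, X) = 4*I
k = -3 (k = 3*(-1) = -3)
l(R) = -3
A - n(24, -67)/l(O) = -1794 - (-62)/(-3) = -1794 - (-62)*(-1)/3 = -1794 - 1*62/3 = -1794 - 62/3 = -5444/3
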